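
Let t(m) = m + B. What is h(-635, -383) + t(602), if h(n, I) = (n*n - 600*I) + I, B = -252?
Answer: 632992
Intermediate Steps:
t(m) = -252 + m (t(m) = m - 252 = -252 + m)
h(n, I) = n² - 599*I (h(n, I) = (n² - 600*I) + I = n² - 599*I)
h(-635, -383) + t(602) = ((-635)² - 599*(-383)) + (-252 + 602) = (403225 + 229417) + 350 = 632642 + 350 = 632992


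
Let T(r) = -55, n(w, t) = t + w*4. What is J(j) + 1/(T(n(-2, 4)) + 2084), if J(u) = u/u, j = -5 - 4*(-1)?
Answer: 2030/2029 ≈ 1.0005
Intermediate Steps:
n(w, t) = t + 4*w
j = -1 (j = -5 + 4 = -1)
J(u) = 1
J(j) + 1/(T(n(-2, 4)) + 2084) = 1 + 1/(-55 + 2084) = 1 + 1/2029 = 2030/2029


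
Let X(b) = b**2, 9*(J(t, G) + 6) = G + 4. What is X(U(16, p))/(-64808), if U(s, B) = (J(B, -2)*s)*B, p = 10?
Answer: -8652800/656181 ≈ -13.187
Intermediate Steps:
J(t, G) = -50/9 + G/9 (J(t, G) = -6 + (G + 4)/9 = -6 + (4 + G)/9 = -6 + (4/9 + G/9) = -50/9 + G/9)
U(s, B) = -52*B*s/9 (U(s, B) = ((-50/9 + (1/9)*(-2))*s)*B = ((-50/9 - 2/9)*s)*B = (-52*s/9)*B = -52*B*s/9)
X(U(16, p))/(-64808) = (-52/9*10*16)**2/(-64808) = (-8320/9)**2*(-1/64808) = (69222400/81)*(-1/64808) = -8652800/656181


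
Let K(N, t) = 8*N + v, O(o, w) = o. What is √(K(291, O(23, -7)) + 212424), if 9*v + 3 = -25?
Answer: 2*√483185/3 ≈ 463.41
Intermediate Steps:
v = -28/9 (v = -⅓ + (⅑)*(-25) = -⅓ - 25/9 = -28/9 ≈ -3.1111)
K(N, t) = -28/9 + 8*N (K(N, t) = 8*N - 28/9 = -28/9 + 8*N)
√(K(291, O(23, -7)) + 212424) = √((-28/9 + 8*291) + 212424) = √((-28/9 + 2328) + 212424) = √(20924/9 + 212424) = √(1932740/9) = 2*√483185/3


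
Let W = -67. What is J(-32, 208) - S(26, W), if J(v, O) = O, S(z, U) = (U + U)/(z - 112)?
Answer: 8877/43 ≈ 206.44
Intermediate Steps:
S(z, U) = 2*U/(-112 + z) (S(z, U) = (2*U)/(-112 + z) = 2*U/(-112 + z))
J(-32, 208) - S(26, W) = 208 - 2*(-67)/(-112 + 26) = 208 - 2*(-67)/(-86) = 208 - 2*(-67)*(-1)/86 = 208 - 1*67/43 = 208 - 67/43 = 8877/43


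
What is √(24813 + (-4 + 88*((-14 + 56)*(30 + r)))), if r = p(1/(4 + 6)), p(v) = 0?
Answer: √135689 ≈ 368.36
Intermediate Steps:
r = 0
√(24813 + (-4 + 88*((-14 + 56)*(30 + r)))) = √(24813 + (-4 + 88*((-14 + 56)*(30 + 0)))) = √(24813 + (-4 + 88*(42*30))) = √(24813 + (-4 + 88*1260)) = √(24813 + (-4 + 110880)) = √(24813 + 110876) = √135689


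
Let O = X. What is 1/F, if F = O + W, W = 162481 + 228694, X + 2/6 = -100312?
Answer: 3/872588 ≈ 3.4381e-6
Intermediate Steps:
X = -300937/3 (X = -⅓ - 100312 = -300937/3 ≈ -1.0031e+5)
O = -300937/3 ≈ -1.0031e+5
W = 391175
F = 872588/3 (F = -300937/3 + 391175 = 872588/3 ≈ 2.9086e+5)
1/F = 1/(872588/3) = 3/872588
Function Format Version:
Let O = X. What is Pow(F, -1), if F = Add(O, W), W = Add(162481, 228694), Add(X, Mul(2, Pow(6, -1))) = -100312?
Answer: Rational(3, 872588) ≈ 3.4381e-6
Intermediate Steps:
X = Rational(-300937, 3) (X = Add(Rational(-1, 3), -100312) = Rational(-300937, 3) ≈ -1.0031e+5)
O = Rational(-300937, 3) ≈ -1.0031e+5
W = 391175
F = Rational(872588, 3) (F = Add(Rational(-300937, 3), 391175) = Rational(872588, 3) ≈ 2.9086e+5)
Pow(F, -1) = Pow(Rational(872588, 3), -1) = Rational(3, 872588)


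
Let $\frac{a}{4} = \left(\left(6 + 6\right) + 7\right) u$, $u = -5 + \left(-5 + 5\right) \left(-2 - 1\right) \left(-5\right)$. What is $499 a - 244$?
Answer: $-189864$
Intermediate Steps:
$u = -5$ ($u = -5 + 0 \left(-3\right) \left(-5\right) = -5 + 0 \left(-5\right) = -5 + 0 = -5$)
$a = -380$ ($a = 4 \left(\left(6 + 6\right) + 7\right) \left(-5\right) = 4 \left(12 + 7\right) \left(-5\right) = 4 \cdot 19 \left(-5\right) = 4 \left(-95\right) = -380$)
$499 a - 244 = 499 \left(-380\right) - 244 = -189620 - 244 = -189864$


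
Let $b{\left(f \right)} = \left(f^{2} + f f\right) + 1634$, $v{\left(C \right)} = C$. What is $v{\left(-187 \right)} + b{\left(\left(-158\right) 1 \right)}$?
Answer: $51375$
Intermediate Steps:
$b{\left(f \right)} = 1634 + 2 f^{2}$ ($b{\left(f \right)} = \left(f^{2} + f^{2}\right) + 1634 = 2 f^{2} + 1634 = 1634 + 2 f^{2}$)
$v{\left(-187 \right)} + b{\left(\left(-158\right) 1 \right)} = -187 + \left(1634 + 2 \left(\left(-158\right) 1\right)^{2}\right) = -187 + \left(1634 + 2 \left(-158\right)^{2}\right) = -187 + \left(1634 + 2 \cdot 24964\right) = -187 + \left(1634 + 49928\right) = -187 + 51562 = 51375$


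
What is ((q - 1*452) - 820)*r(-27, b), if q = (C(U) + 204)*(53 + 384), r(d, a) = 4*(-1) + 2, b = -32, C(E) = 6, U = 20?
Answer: -180996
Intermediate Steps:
r(d, a) = -2 (r(d, a) = -4 + 2 = -2)
q = 91770 (q = (6 + 204)*(53 + 384) = 210*437 = 91770)
((q - 1*452) - 820)*r(-27, b) = ((91770 - 1*452) - 820)*(-2) = ((91770 - 452) - 820)*(-2) = (91318 - 820)*(-2) = 90498*(-2) = -180996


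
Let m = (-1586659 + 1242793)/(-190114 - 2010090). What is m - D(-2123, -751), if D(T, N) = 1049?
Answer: -1153835065/1100102 ≈ -1048.8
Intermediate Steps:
m = 171933/1100102 (m = -343866/(-2200204) = -343866*(-1/2200204) = 171933/1100102 ≈ 0.15629)
m - D(-2123, -751) = 171933/1100102 - 1*1049 = 171933/1100102 - 1049 = -1153835065/1100102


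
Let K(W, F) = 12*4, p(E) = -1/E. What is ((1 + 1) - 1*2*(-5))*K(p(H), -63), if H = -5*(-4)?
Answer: 576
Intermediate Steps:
H = 20
K(W, F) = 48
((1 + 1) - 1*2*(-5))*K(p(H), -63) = ((1 + 1) - 1*2*(-5))*48 = (2 - 2*(-5))*48 = (2 + 10)*48 = 12*48 = 576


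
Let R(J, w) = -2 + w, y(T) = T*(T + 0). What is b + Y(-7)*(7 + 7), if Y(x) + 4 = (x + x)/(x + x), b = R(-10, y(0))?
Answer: -44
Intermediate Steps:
y(T) = T² (y(T) = T*T = T²)
b = -2 (b = -2 + 0² = -2 + 0 = -2)
Y(x) = -3 (Y(x) = -4 + (x + x)/(x + x) = -4 + (2*x)/((2*x)) = -4 + (2*x)*(1/(2*x)) = -4 + 1 = -3)
b + Y(-7)*(7 + 7) = -2 - 3*(7 + 7) = -2 - 3*14 = -2 - 42 = -44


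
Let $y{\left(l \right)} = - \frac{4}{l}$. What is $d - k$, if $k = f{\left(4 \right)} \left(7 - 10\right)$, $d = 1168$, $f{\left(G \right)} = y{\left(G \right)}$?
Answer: $1165$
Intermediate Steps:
$f{\left(G \right)} = - \frac{4}{G}$
$k = 3$ ($k = - \frac{4}{4} \left(7 - 10\right) = \left(-4\right) \frac{1}{4} \left(-3\right) = \left(-1\right) \left(-3\right) = 3$)
$d - k = 1168 - 3 = 1165$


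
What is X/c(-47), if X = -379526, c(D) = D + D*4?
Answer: 379526/235 ≈ 1615.0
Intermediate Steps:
c(D) = 5*D (c(D) = D + 4*D = 5*D)
X/c(-47) = -379526/(5*(-47)) = -379526/(-235) = -379526*(-1/235) = 379526/235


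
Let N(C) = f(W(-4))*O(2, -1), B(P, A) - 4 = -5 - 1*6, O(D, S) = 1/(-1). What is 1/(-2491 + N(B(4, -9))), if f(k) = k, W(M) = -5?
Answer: -1/2486 ≈ -0.00040225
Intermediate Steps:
O(D, S) = -1
B(P, A) = -7 (B(P, A) = 4 + (-5 - 1*6) = 4 + (-5 - 6) = 4 - 11 = -7)
N(C) = 5 (N(C) = -5*(-1) = 5)
1/(-2491 + N(B(4, -9))) = 1/(-2491 + 5) = 1/(-2486) = -1/2486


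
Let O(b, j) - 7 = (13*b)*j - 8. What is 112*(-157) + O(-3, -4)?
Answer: -17429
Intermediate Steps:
O(b, j) = -1 + 13*b*j (O(b, j) = 7 + ((13*b)*j - 8) = 7 + (13*b*j - 8) = 7 + (-8 + 13*b*j) = -1 + 13*b*j)
112*(-157) + O(-3, -4) = 112*(-157) + (-1 + 13*(-3)*(-4)) = -17584 + (-1 + 156) = -17584 + 155 = -17429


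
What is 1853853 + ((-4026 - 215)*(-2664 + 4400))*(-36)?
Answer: 266899389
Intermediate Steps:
1853853 + ((-4026 - 215)*(-2664 + 4400))*(-36) = 1853853 - 4241*1736*(-36) = 1853853 - 7362376*(-36) = 1853853 + 265045536 = 266899389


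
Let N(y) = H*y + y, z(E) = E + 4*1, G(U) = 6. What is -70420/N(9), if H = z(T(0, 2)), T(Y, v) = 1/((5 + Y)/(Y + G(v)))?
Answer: -352100/279 ≈ -1262.0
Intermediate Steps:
T(Y, v) = (6 + Y)/(5 + Y) (T(Y, v) = 1/((5 + Y)/(Y + 6)) = 1/((5 + Y)/(6 + Y)) = (6 + Y)/(5 + Y))
z(E) = 4 + E (z(E) = E + 4 = 4 + E)
H = 26/5 (H = 4 + (6 + 0)/(5 + 0) = 4 + 6/5 = 26/5 ≈ 5.2000)
N(y) = 31*y/5 (N(y) = 26*y/5 + y = 31*y/5)
-70420/N(9) = -70420/((31/5)*9) = -70420/279/5 = -70420*5/279 = -352100/279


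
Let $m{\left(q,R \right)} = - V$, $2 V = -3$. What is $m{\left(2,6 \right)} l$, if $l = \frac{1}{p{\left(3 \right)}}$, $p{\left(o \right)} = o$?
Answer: $\frac{1}{2} \approx 0.5$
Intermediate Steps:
$V = - \frac{3}{2}$ ($V = \frac{1}{2} \left(-3\right) = - \frac{3}{2} \approx -1.5$)
$m{\left(q,R \right)} = \frac{3}{2}$ ($m{\left(q,R \right)} = \left(-1\right) \left(- \frac{3}{2}\right) = \frac{3}{2}$)
$l = \frac{1}{3} \approx 0.33333$
$m{\left(2,6 \right)} l = \frac{3}{2} \cdot \frac{1}{3} = \frac{1}{2}$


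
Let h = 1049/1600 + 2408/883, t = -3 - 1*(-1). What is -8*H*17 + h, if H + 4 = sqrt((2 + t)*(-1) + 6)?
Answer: 773342267/1412800 - 136*sqrt(6) ≈ 214.25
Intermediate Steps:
t = -2 (t = -3 + 1 = -2)
h = 4779067/1412800 (h = 1049*(1/1600) + 2408*(1/883) = 1049/1600 + 2408/883 = 4779067/1412800 ≈ 3.3827)
H = -4 + sqrt(6) (H = -4 + sqrt((2 - 2)*(-1) + 6) = -4 + sqrt(0*(-1) + 6) = -4 + sqrt(0 + 6) = -4 + sqrt(6) ≈ -1.5505)
-8*H*17 + h = -8*(-4 + sqrt(6))*17 + 4779067/1412800 = (32 - 8*sqrt(6))*17 + 4779067/1412800 = (544 - 136*sqrt(6)) + 4779067/1412800 = 773342267/1412800 - 136*sqrt(6)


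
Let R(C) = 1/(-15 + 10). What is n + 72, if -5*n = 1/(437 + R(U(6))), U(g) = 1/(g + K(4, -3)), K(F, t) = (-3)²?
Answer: 157247/2184 ≈ 72.000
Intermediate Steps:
K(F, t) = 9
U(g) = 1/(9 + g) (U(g) = 1/(g + 9) = 1/(9 + g))
R(C) = -⅕ (R(C) = 1/(-5) = -⅕)
n = -1/2184 (n = -1/(5*(437 - ⅕)) = -1/(5*2184/5) = -⅕*5/2184 = -1/2184 ≈ -0.00045788)
n + 72 = -1/2184 + 72 = 157247/2184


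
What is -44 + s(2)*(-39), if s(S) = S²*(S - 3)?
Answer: 112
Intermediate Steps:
s(S) = S²*(-3 + S)
-44 + s(2)*(-39) = -44 + (2²*(-3 + 2))*(-39) = -44 + (4*(-1))*(-39) = -44 - 4*(-39) = -44 + 156 = 112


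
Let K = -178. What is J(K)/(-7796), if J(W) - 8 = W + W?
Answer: 87/1949 ≈ 0.044638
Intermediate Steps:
J(W) = 8 + 2*W (J(W) = 8 + (W + W) = 8 + 2*W)
J(K)/(-7796) = (8 + 2*(-178))/(-7796) = (8 - 356)*(-1/7796) = -348*(-1/7796) = 87/1949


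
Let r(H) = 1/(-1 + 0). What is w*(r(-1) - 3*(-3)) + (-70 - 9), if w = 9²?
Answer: 569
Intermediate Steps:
r(H) = -1 (r(H) = 1/(-1) = -1)
w = 81
w*(r(-1) - 3*(-3)) + (-70 - 9) = 81*(-1 - 3*(-3)) + (-70 - 9) = 81*(-1 + 9) - 79 = 81*8 - 79 = 648 - 79 = 569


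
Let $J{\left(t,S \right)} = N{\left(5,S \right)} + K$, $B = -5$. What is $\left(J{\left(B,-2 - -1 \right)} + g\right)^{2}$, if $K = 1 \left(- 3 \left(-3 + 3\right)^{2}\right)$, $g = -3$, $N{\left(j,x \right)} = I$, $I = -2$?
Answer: $25$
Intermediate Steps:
$N{\left(j,x \right)} = -2$
$K = 0$ ($K = 1 \left(- 3 \cdot 0^{2}\right) = 1 \left(\left(-3\right) 0\right) = 1 \cdot 0 = 0$)
$J{\left(t,S \right)} = -2$ ($J{\left(t,S \right)} = -2 + 0 = -2$)
$\left(J{\left(B,-2 - -1 \right)} + g\right)^{2} = \left(-2 - 3\right)^{2} = \left(-5\right)^{2} = 25$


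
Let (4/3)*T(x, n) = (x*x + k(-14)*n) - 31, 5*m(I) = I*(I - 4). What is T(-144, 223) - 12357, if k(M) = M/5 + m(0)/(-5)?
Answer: 54069/20 ≈ 2703.4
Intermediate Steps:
m(I) = I*(-4 + I)/5 (m(I) = (I*(I - 4))/5 = (I*(-4 + I))/5 = I*(-4 + I)/5)
k(M) = M/5 (k(M) = M/5 + ((⅕)*0*(-4 + 0))/(-5) = M*(⅕) + ((⅕)*0*(-4))*(-⅕) = M/5 + 0*(-⅕) = M/5 + 0 = M/5)
T(x, n) = -93/4 - 21*n/10 + 3*x²/4 (T(x, n) = 3*((x*x + ((⅕)*(-14))*n) - 31)/4 = 3*((x² - 14*n/5) - 31)/4 = 3*(-31 + x² - 14*n/5)/4 = -93/4 - 21*n/10 + 3*x²/4)
T(-144, 223) - 12357 = (-93/4 - 21/10*223 + (¾)*(-144)²) - 12357 = (-93/4 - 4683/10 + (¾)*20736) - 12357 = (-93/4 - 4683/10 + 15552) - 12357 = 301209/20 - 12357 = 54069/20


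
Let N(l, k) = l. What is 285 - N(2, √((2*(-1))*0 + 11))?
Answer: 283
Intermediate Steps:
285 - N(2, √((2*(-1))*0 + 11)) = 285 - 1*2 = 285 - 2 = 283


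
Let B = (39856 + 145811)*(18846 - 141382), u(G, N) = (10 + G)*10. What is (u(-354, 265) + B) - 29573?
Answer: -22750924525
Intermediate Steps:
u(G, N) = 100 + 10*G
B = -22750891512 (B = 185667*(-122536) = -22750891512)
(u(-354, 265) + B) - 29573 = ((100 + 10*(-354)) - 22750891512) - 29573 = ((100 - 3540) - 22750891512) - 29573 = (-3440 - 22750891512) - 29573 = -22750894952 - 29573 = -22750924525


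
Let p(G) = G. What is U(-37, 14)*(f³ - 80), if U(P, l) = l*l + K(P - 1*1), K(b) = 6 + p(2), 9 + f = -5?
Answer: -576096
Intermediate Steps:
f = -14 (f = -9 - 5 = -14)
K(b) = 8 (K(b) = 6 + 2 = 8)
U(P, l) = 8 + l² (U(P, l) = l*l + 8 = l² + 8 = 8 + l²)
U(-37, 14)*(f³ - 80) = (8 + 14²)*((-14)³ - 80) = (8 + 196)*(-2744 - 80) = 204*(-2824) = -576096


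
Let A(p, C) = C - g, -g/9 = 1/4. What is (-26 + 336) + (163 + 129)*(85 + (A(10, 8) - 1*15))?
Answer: 23743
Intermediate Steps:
g = -9/4 ≈ -2.2500
A(p, C) = 9/4 + C (A(p, C) = C - 1*(-9/4) = C + 9/4 = 9/4 + C)
(-26 + 336) + (163 + 129)*(85 + (A(10, 8) - 1*15)) = (-26 + 336) + (163 + 129)*(85 + ((9/4 + 8) - 1*15)) = 310 + 292*(85 + (41/4 - 15)) = 310 + 292*(85 - 19/4) = 310 + 292*(321/4) = 310 + 23433 = 23743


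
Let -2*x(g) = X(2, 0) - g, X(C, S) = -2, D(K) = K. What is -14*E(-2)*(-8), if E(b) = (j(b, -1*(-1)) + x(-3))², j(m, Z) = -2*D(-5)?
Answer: 10108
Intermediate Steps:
j(m, Z) = 10 (j(m, Z) = -2*(-5) = 10)
x(g) = 1 + g/2 (x(g) = -(-2 - g)/2 = 1 + g/2)
E(b) = 361/4 (E(b) = (10 + (1 + (½)*(-3)))² = (10 + (1 - 3/2))² = (10 - ½)² = (19/2)² = 361/4)
-14*E(-2)*(-8) = -14*361/4*(-8) = -2527/2*(-8) = 10108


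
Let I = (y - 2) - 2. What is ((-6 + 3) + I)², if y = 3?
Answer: 16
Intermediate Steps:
I = -1 (I = (3 - 2) - 2 = 1 - 2 = -1)
((-6 + 3) + I)² = ((-6 + 3) - 1)² = (-3 - 1)² = (-4)² = 16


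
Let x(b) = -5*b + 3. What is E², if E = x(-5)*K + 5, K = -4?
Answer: 11449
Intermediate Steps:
x(b) = 3 - 5*b
E = -107 (E = (3 - 5*(-5))*(-4) + 5 = (3 + 25)*(-4) + 5 = 28*(-4) + 5 = -112 + 5 = -107)
E² = (-107)² = 11449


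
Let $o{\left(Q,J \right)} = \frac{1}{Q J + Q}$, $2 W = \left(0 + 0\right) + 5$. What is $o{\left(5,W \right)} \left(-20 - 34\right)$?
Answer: $- \frac{108}{35} \approx -3.0857$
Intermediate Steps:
$W = \frac{5}{2}$ ($W = \frac{\left(0 + 0\right) + 5}{2} = \frac{0 + 5}{2} = \frac{1}{2} \cdot 5 = \frac{5}{2} \approx 2.5$)
$o{\left(Q,J \right)} = \frac{1}{Q + J Q}$ ($o{\left(Q,J \right)} = \frac{1}{J Q + Q} = \frac{1}{Q + J Q}$)
$o{\left(5,W \right)} \left(-20 - 34\right) = \frac{1}{5 \left(1 + \frac{5}{2}\right)} \left(-20 - 34\right) = \frac{1}{5 \cdot \frac{7}{2}} \left(-54\right) = \frac{1}{5} \cdot \frac{2}{7} \left(-54\right) = \frac{2}{35} \left(-54\right) = - \frac{108}{35}$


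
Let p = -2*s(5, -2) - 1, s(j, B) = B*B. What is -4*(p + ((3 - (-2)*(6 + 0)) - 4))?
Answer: -8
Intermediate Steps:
s(j, B) = B²
p = -9 (p = -2*(-2)² - 1 = -2*4 - 1 = -8 - 1 = -9)
-4*(p + ((3 - (-2)*(6 + 0)) - 4)) = -4*(-9 + ((3 - (-2)*(6 + 0)) - 4)) = -4*(-9 + ((3 - (-2)*6) - 4)) = -4*(-9 + ((3 - 1*(-12)) - 4)) = -4*(-9 + ((3 + 12) - 4)) = -4*(-9 + (15 - 4)) = -4*(-9 + 11) = -4*2 = -8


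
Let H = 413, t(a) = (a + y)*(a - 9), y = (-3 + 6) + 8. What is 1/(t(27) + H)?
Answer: 1/1097 ≈ 0.00091158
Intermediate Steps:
y = 11 (y = 3 + 8 = 11)
t(a) = (-9 + a)*(11 + a) (t(a) = (a + 11)*(a - 9) = (11 + a)*(-9 + a) = (-9 + a)*(11 + a))
1/(t(27) + H) = 1/((-99 + 27**2 + 2*27) + 413) = 1/((-99 + 729 + 54) + 413) = 1/(684 + 413) = 1/1097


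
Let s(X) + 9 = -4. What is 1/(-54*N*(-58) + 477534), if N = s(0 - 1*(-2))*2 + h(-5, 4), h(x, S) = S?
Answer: 1/408630 ≈ 2.4472e-6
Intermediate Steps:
s(X) = -13 (s(X) = -9 - 4 = -13)
N = -22 (N = -13*2 + 4 = -26 + 4 = -22)
1/(-54*N*(-58) + 477534) = 1/(-54*(-22)*(-58) + 477534) = 1/(1188*(-58) + 477534) = 1/(-68904 + 477534) = 1/408630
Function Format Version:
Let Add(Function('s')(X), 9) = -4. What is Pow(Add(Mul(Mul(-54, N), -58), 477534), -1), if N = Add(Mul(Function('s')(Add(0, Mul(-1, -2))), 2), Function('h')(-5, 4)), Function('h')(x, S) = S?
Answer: Rational(1, 408630) ≈ 2.4472e-6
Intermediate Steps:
Function('s')(X) = -13 (Function('s')(X) = Add(-9, -4) = -13)
N = -22 (N = Add(Mul(-13, 2), 4) = Add(-26, 4) = -22)
Pow(Add(Mul(Mul(-54, N), -58), 477534), -1) = Pow(Add(Mul(Mul(-54, -22), -58), 477534), -1) = Pow(Add(Mul(1188, -58), 477534), -1) = Pow(Add(-68904, 477534), -1) = Pow(408630, -1) = Rational(1, 408630)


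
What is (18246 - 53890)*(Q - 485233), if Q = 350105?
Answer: 4816502432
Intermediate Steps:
(18246 - 53890)*(Q - 485233) = (18246 - 53890)*(350105 - 485233) = -35644*(-135128) = 4816502432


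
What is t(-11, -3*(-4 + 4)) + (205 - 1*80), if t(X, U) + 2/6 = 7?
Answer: 395/3 ≈ 131.67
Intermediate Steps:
t(X, U) = 20/3 (t(X, U) = -⅓ + 7 = 20/3)
t(-11, -3*(-4 + 4)) + (205 - 1*80) = 20/3 + (205 - 1*80) = 20/3 + (205 - 80) = 20/3 + 125 = 395/3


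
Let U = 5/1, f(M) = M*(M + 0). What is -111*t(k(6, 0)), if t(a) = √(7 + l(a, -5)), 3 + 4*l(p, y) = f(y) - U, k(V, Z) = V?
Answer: -333*√5/2 ≈ -372.31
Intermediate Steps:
f(M) = M² (f(M) = M*M = M²)
U = 5 (U = 5*1 = 5)
l(p, y) = -2 + y²/4 (l(p, y) = -¾ + (y² - 1*5)/4 = -¾ + (y² - 5)/4 = -¾ + (-5 + y²)/4 = -¾ + (-5/4 + y²/4) = -2 + y²/4)
t(a) = 3*√5/2 (t(a) = √(7 + (-2 + (¼)*(-5)²)) = √(7 + (-2 + (¼)*25)) = √(7 + (-2 + 25/4)) = √(7 + 17/4) = √(45/4) = 3*√5/2)
-111*t(k(6, 0)) = -333*√5/2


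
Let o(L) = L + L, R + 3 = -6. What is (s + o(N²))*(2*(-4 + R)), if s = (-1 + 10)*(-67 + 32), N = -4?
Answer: 7358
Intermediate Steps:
R = -9 (R = -3 - 6 = -9)
s = -315 (s = 9*(-35) = -315)
o(L) = 2*L
(s + o(N²))*(2*(-4 + R)) = (-315 + 2*(-4)²)*(2*(-4 - 9)) = (-315 + 2*16)*(2*(-13)) = (-315 + 32)*(-26) = -283*(-26) = 7358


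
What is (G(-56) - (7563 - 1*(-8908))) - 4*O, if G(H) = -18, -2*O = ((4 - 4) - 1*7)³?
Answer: -17175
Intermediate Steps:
O = 343/2 (O = -((4 - 4) - 1*7)³/2 = -(0 - 7)³/2 = -½*(-7)³ = -½*(-343) = 343/2 ≈ 171.50)
(G(-56) - (7563 - 1*(-8908))) - 4*O = (-18 - (7563 - 1*(-8908))) - 4*343/2 = (-18 - (7563 + 8908)) - 1*686 = (-18 - 1*16471) - 686 = (-18 - 16471) - 686 = -16489 - 686 = -17175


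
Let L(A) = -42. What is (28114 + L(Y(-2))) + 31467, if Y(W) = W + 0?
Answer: 59539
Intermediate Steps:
Y(W) = W
(28114 + L(Y(-2))) + 31467 = (28114 - 42) + 31467 = 28072 + 31467 = 59539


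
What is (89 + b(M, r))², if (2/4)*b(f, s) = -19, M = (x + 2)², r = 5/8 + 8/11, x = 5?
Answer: 2601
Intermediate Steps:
r = 119/88 (r = 5*(⅛) + 8*(1/11) = 5/8 + 8/11 = 119/88 ≈ 1.3523)
M = 49 (M = (5 + 2)² = 7² = 49)
b(f, s) = -38 (b(f, s) = 2*(-19) = -38)
(89 + b(M, r))² = (89 - 38)² = 51² = 2601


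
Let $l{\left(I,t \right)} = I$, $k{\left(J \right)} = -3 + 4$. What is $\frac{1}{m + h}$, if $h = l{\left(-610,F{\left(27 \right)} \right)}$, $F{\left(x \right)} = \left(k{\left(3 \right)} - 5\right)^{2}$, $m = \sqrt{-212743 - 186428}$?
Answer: $- \frac{610}{771271} - \frac{i \sqrt{399171}}{771271} \approx -0.0007909 - 0.00081917 i$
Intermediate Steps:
$k{\left(J \right)} = 1$
$m = i \sqrt{399171}$ ($m = \sqrt{-399171} = i \sqrt{399171} \approx 631.8 i$)
$F{\left(x \right)} = 16$ ($F{\left(x \right)} = \left(1 - 5\right)^{2} = \left(-4\right)^{2} = 16$)
$h = -610$
$\frac{1}{m + h} = \frac{1}{i \sqrt{399171} - 610} = \frac{1}{-610 + i \sqrt{399171}}$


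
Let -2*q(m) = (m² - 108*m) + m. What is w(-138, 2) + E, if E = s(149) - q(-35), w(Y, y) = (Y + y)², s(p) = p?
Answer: 21130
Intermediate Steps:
q(m) = -m²/2 + 107*m/2 (q(m) = -((m² - 108*m) + m)/2 = -(m² - 107*m)/2 = -m²/2 + 107*m/2)
E = 2634 (E = 149 - (-35)*(107 - 1*(-35))/2 = 149 - (-35)*(107 + 35)/2 = 149 - (-35)*142/2 = 149 - 1*(-2485) = 149 + 2485 = 2634)
w(-138, 2) + E = (-138 + 2)² + 2634 = (-136)² + 2634 = 18496 + 2634 = 21130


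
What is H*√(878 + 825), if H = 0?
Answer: 0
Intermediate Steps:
H*√(878 + 825) = 0*√(878 + 825) = 0*√1703 = 0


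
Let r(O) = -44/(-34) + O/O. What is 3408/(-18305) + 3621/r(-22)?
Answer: 375555991/237965 ≈ 1578.2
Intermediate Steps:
r(O) = 39/17 (r(O) = -44*(-1/34) + 1 = 22/17 + 1 = 39/17)
3408/(-18305) + 3621/r(-22) = 3408/(-18305) + 3621/(39/17) = 3408*(-1/18305) + 3621*(17/39) = -3408/18305 + 20519/13 = 375555991/237965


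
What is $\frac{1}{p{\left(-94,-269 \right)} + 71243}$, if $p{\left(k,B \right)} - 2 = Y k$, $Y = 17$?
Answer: $\frac{1}{69647} \approx 1.4358 \cdot 10^{-5}$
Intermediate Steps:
$p{\left(k,B \right)} = 2 + 17 k$
$\frac{1}{p{\left(-94,-269 \right)} + 71243} = \frac{1}{\left(2 + 17 \left(-94\right)\right) + 71243} = \frac{1}{\left(2 - 1598\right) + 71243} = \frac{1}{-1596 + 71243} = \frac{1}{69647}$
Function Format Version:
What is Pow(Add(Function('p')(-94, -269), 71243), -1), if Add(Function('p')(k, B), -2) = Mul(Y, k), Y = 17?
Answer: Rational(1, 69647) ≈ 1.4358e-5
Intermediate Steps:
Function('p')(k, B) = Add(2, Mul(17, k))
Pow(Add(Function('p')(-94, -269), 71243), -1) = Pow(Add(Add(2, Mul(17, -94)), 71243), -1) = Pow(Add(Add(2, -1598), 71243), -1) = Pow(Add(-1596, 71243), -1) = Pow(69647, -1) = Rational(1, 69647)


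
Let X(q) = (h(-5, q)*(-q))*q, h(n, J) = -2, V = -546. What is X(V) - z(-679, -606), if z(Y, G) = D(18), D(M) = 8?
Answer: 596224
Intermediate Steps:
z(Y, G) = 8
X(q) = 2*q² (X(q) = (-(-2)*q)*q = (2*q)*q = 2*q²)
X(V) - z(-679, -606) = 2*(-546)² - 1*8 = 2*298116 - 8 = 596232 - 8 = 596224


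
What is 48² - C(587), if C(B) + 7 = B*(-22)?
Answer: 15225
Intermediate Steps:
C(B) = -7 - 22*B (C(B) = -7 + B*(-22) = -7 - 22*B)
48² - C(587) = 48² - (-7 - 22*587) = 2304 - (-7 - 12914) = 2304 - 1*(-12921) = 2304 + 12921 = 15225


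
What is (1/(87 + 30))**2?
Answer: 1/13689 ≈ 7.3051e-5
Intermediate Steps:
(1/(87 + 30))**2 = (1/117)**2 = 1/13689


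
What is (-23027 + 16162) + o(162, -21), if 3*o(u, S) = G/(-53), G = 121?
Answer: -1091656/159 ≈ -6865.8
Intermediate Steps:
o(u, S) = -121/159 (o(u, S) = (121/(-53))/3 = (121*(-1/53))/3 = (⅓)*(-121/53) = -121/159)
(-23027 + 16162) + o(162, -21) = (-23027 + 16162) - 121/159 = -6865 - 121/159 = -1091656/159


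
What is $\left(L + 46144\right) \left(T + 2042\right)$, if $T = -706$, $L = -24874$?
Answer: $28416720$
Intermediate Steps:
$\left(L + 46144\right) \left(T + 2042\right) = \left(-24874 + 46144\right) \left(-706 + 2042\right) = 21270 \cdot 1336 = 28416720$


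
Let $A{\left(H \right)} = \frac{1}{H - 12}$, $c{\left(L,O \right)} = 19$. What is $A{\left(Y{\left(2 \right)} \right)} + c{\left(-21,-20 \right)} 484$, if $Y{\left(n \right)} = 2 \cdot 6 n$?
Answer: $\frac{110353}{12} \approx 9196.1$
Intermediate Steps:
$Y{\left(n \right)} = 12 n$
$A{\left(H \right)} = \frac{1}{-12 + H}$
$A{\left(Y{\left(2 \right)} \right)} + c{\left(-21,-20 \right)} 484 = \frac{1}{-12 + 12 \cdot 2} + 19 \cdot 484 = \frac{1}{-12 + 24} + 9196 = \frac{1}{12} + 9196 = \frac{110353}{12}$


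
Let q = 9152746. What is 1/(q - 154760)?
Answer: 1/8997986 ≈ 1.1114e-7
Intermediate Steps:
1/(q - 154760) = 1/(9152746 - 154760) = 1/8997986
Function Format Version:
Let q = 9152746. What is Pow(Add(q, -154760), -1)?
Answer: Rational(1, 8997986) ≈ 1.1114e-7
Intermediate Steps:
Pow(Add(q, -154760), -1) = Pow(Add(9152746, -154760), -1) = Pow(8997986, -1) = Rational(1, 8997986)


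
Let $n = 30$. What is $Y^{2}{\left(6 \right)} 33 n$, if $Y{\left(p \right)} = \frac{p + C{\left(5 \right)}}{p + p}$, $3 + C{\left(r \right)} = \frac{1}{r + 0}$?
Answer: $\frac{352}{5} \approx 70.4$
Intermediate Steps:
$C{\left(r \right)} = -3 + \frac{1}{r}$ ($C{\left(r \right)} = -3 + \frac{1}{r + 0} = -3 + \frac{1}{r}$)
$Y{\left(p \right)} = \frac{- \frac{14}{5} + p}{2 p}$ ($Y{\left(p \right)} = \frac{p - \left(3 - \frac{1}{5}\right)}{p + p} = \frac{p + \left(-3 + \frac{1}{5}\right)}{2 p} = \left(p - \frac{14}{5}\right) \frac{1}{2 p} = \left(- \frac{14}{5} + p\right) \frac{1}{2 p} = \frac{- \frac{14}{5} + p}{2 p}$)
$Y^{2}{\left(6 \right)} 33 n = \left(\frac{-14 + 5 \cdot 6}{10 \cdot 6}\right)^{2} \cdot 33 \cdot 30 = \left(\frac{1}{10} \cdot \frac{1}{6} \left(-14 + 30\right)\right)^{2} \cdot 33 \cdot 30 = \left(\frac{1}{10} \cdot \frac{1}{6} \cdot 16\right)^{2} \cdot 33 \cdot 30 = \left(\frac{4}{15}\right)^{2} \cdot 33 \cdot 30 = \frac{16}{225} \cdot 33 \cdot 30 = \frac{176}{75} \cdot 30 = \frac{352}{5}$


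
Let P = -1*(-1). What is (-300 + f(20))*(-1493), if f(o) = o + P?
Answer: 416547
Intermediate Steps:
P = 1
f(o) = 1 + o (f(o) = o + 1 = 1 + o)
(-300 + f(20))*(-1493) = (-300 + (1 + 20))*(-1493) = (-300 + 21)*(-1493) = -279*(-1493) = 416547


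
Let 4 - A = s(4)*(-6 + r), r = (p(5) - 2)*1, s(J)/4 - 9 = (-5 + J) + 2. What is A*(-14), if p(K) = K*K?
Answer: 9464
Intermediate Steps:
p(K) = K²
s(J) = 24 + 4*J (s(J) = 36 + 4*((-5 + J) + 2) = 36 + 4*(-3 + J) = 36 + (-12 + 4*J) = 24 + 4*J)
r = 23 (r = (5² - 2)*1 = (25 - 2)*1 = 23*1 = 23)
A = -676 (A = 4 - (24 + 4*4)*(-6 + 23) = 4 - (24 + 16)*17 = 4 - 40*17 = 4 - 1*680 = 4 - 680 = -676)
A*(-14) = -676*(-14) = 9464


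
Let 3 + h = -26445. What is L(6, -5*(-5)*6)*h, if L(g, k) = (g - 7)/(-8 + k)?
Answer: 13224/71 ≈ 186.25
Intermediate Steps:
L(g, k) = (-7 + g)/(-8 + k)
h = -26448 (h = -3 - 26445 = -26448)
L(6, -5*(-5)*6)*h = ((-7 + 6)/(-8 - 5*(-5)*6))*(-26448) = (-1/(-8 + 25*6))*(-26448) = (-1/(-8 + 150))*(-26448) = (-1/142)*(-26448) = ((1/142)*(-1))*(-26448) = -1/142*(-26448) = 13224/71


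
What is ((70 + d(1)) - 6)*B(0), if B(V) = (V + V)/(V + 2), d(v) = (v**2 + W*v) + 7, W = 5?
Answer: 0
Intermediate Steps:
d(v) = 7 + v**2 + 5*v (d(v) = (v**2 + 5*v) + 7 = 7 + v**2 + 5*v)
B(V) = 2*V/(2 + V) (B(V) = (2*V)/(2 + V) = 2*V/(2 + V))
((70 + d(1)) - 6)*B(0) = ((70 + (7 + 1**2 + 5*1)) - 6)*(2*0/(2 + 0)) = ((70 + (7 + 1 + 5)) - 6)*(2*0/2) = ((70 + 13) - 6)*(2*0*(1/2)) = (83 - 6)*0 = 77*0 = 0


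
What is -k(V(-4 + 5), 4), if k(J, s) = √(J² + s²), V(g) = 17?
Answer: -√305 ≈ -17.464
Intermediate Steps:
-k(V(-4 + 5), 4) = -√(17² + 4²) = -√(289 + 16) = -√305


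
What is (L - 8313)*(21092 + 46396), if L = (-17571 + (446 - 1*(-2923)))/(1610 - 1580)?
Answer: -2964882816/5 ≈ -5.9298e+8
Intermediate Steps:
L = -2367/5 (L = (-17571 + (446 + 2923))/30 = (-17571 + 3369)*(1/30) = -14202*1/30 = -2367/5 ≈ -473.40)
(L - 8313)*(21092 + 46396) = (-2367/5 - 8313)*(21092 + 46396) = -43932/5*67488 = -2964882816/5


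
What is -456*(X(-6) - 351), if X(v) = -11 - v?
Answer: 162336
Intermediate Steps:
-456*(X(-6) - 351) = -456*((-11 - 1*(-6)) - 351) = -456*((-11 + 6) - 351) = -456*(-5 - 351) = -456*(-356) = 162336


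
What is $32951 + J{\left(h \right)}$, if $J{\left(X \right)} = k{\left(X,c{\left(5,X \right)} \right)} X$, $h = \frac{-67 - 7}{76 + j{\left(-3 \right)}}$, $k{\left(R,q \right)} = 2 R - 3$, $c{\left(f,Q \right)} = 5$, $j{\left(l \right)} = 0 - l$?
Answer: $\frac{205675681}{6241} \approx 32956.0$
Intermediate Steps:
$j{\left(l \right)} = - l$
$k{\left(R,q \right)} = -3 + 2 R$
$h = - \frac{74}{79}$ ($h = \frac{-67 - 7}{76 - -3} = - \frac{74}{76 + 3} = - \frac{74}{79} \approx -0.93671$)
$J{\left(X \right)} = X \left(-3 + 2 X\right)$ ($J{\left(X \right)} = \left(-3 + 2 X\right) X = X \left(-3 + 2 X\right)$)
$32951 + J{\left(h \right)} = 32951 - \frac{74 \left(-3 + 2 \left(- \frac{74}{79}\right)\right)}{79} = 32951 - \frac{74 \left(-3 - \frac{148}{79}\right)}{79} = 32951 - - \frac{28490}{6241} = 32951 + \frac{28490}{6241} = \frac{205675681}{6241}$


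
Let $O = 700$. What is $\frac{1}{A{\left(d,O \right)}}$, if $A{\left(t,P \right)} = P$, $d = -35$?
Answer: $\frac{1}{700} \approx 0.0014286$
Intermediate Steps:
$\frac{1}{A{\left(d,O \right)}} = \frac{1}{700}$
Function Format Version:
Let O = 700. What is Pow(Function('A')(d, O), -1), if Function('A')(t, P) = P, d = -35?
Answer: Rational(1, 700) ≈ 0.0014286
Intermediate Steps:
Pow(Function('A')(d, O), -1) = Pow(700, -1) = Rational(1, 700)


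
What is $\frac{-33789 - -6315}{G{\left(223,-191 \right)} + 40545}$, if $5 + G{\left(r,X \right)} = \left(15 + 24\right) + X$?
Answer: $- \frac{13737}{20194} \approx -0.68025$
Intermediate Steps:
$G{\left(r,X \right)} = 34 + X$ ($G{\left(r,X \right)} = -5 + \left(\left(15 + 24\right) + X\right) = -5 + \left(39 + X\right) = 34 + X$)
$\frac{-33789 - -6315}{G{\left(223,-191 \right)} + 40545} = \frac{-33789 - -6315}{\left(34 - 191\right) + 40545} = \frac{-33789 + 6315}{-157 + 40545} = - \frac{27474}{40388} = \left(-27474\right) \frac{1}{40388} = - \frac{13737}{20194}$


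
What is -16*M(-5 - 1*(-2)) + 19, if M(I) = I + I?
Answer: 115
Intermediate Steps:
M(I) = 2*I
-16*M(-5 - 1*(-2)) + 19 = -32*(-5 - 1*(-2)) + 19 = -32*(-5 + 2) + 19 = -32*(-3) + 19 = -16*(-6) + 19 = 96 + 19 = 115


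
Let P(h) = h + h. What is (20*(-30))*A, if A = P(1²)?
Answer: -1200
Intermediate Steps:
P(h) = 2*h
A = 2 (A = 2*1² = 2*1 = 2)
(20*(-30))*A = (20*(-30))*2 = -600*2 = -1200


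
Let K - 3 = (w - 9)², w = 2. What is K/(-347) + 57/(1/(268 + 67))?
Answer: 6625913/347 ≈ 19095.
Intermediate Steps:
K = 52 (K = 3 + (2 - 9)² = 3 + (-7)² = 3 + 49 = 52)
K/(-347) + 57/(1/(268 + 67)) = 52/(-347) + 57/(1/(268 + 67)) = 52*(-1/347) + 57/(1/335) = -52/347 + 57/(1/335) = -52/347 + 57*335 = -52/347 + 19095 = 6625913/347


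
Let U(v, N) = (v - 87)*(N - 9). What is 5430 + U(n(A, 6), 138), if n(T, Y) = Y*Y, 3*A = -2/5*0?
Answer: -1149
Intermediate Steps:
A = 0 (A = (-2/5*0)/3 = (-2*⅕*0)/3 = (-⅖*0)/3 = (⅓)*0 = 0)
n(T, Y) = Y²
U(v, N) = (-87 + v)*(-9 + N)
5430 + U(n(A, 6), 138) = 5430 + (783 - 87*138 - 9*6² + 138*6²) = 5430 + (783 - 12006 - 9*36 + 138*36) = 5430 + (783 - 12006 - 324 + 4968) = 5430 - 6579 = -1149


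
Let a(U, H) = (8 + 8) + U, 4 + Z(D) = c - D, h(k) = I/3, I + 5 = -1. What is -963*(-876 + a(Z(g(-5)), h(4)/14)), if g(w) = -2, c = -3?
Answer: 832995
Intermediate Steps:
I = -6 (I = -5 - 1 = -6)
h(k) = -2 (h(k) = -6/3 = -6*⅓ = -2)
Z(D) = -7 - D (Z(D) = -4 + (-3 - D) = -7 - D)
a(U, H) = 16 + U
-963*(-876 + a(Z(g(-5)), h(4)/14)) = -963*(-876 + (16 + (-7 - 1*(-2)))) = -963*(-876 + (16 + (-7 + 2))) = -963*(-876 + (16 - 5)) = -963*(-876 + 11) = -963*(-865) = 832995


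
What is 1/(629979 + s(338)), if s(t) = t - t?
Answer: 1/629979 ≈ 1.5874e-6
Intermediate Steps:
s(t) = 0
1/(629979 + s(338)) = 1/(629979 + 0) = 1/629979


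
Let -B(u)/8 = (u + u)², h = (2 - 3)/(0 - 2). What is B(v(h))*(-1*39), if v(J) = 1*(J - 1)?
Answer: 312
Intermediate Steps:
h = ½ (h = -1/(-2) = -1*(-½) = ½ ≈ 0.50000)
v(J) = -1 + J (v(J) = 1*(-1 + J) = -1 + J)
B(u) = -32*u² (B(u) = -8*(u + u)² = -8*4*u² = -32*u²)
B(v(h))*(-1*39) = (-32*(-1 + ½)²)*(-1*39) = -32*(-½)²*(-39) = -32*¼*(-39) = -8*(-39) = 312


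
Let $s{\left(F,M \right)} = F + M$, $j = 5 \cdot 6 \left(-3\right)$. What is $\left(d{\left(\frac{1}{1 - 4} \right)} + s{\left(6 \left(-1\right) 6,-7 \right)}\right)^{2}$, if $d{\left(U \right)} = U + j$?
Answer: $\frac{160000}{9} \approx 17778.0$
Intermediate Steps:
$j = -90$ ($j = 30 \left(-3\right) = -90$)
$d{\left(U \right)} = -90 + U$ ($d{\left(U \right)} = U - 90 = -90 + U$)
$\left(d{\left(\frac{1}{1 - 4} \right)} + s{\left(6 \left(-1\right) 6,-7 \right)}\right)^{2} = \left(\left(-90 + \frac{1}{1 - 4}\right) + \left(6 \left(-1\right) 6 - 7\right)\right)^{2} = \left(\left(-90 + \frac{1}{-3}\right) - 43\right)^{2} = \left(\left(-90 - \frac{1}{3}\right) - 43\right)^{2} = \left(- \frac{271}{3} - 43\right)^{2} = \left(- \frac{400}{3}\right)^{2} = \frac{160000}{9}$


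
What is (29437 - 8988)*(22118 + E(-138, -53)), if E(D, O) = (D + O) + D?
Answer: 445563261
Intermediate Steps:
E(D, O) = O + 2*D
(29437 - 8988)*(22118 + E(-138, -53)) = (29437 - 8988)*(22118 + (-53 + 2*(-138))) = 20449*(22118 + (-53 - 276)) = 20449*(22118 - 329) = 20449*21789 = 445563261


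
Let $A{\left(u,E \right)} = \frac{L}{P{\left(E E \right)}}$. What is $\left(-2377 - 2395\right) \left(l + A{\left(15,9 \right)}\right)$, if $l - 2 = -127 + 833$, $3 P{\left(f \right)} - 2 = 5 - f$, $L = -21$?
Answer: $- \frac{125157630}{37} \approx -3.3826 \cdot 10^{6}$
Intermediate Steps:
$P{\left(f \right)} = \frac{7}{3} - \frac{f}{3}$ ($P{\left(f \right)} = \frac{2}{3} + \frac{5 - f}{3} = \frac{2}{3} - \left(- \frac{5}{3} + \frac{f}{3}\right) = \frac{7}{3} - \frac{f}{3}$)
$A{\left(u,E \right)} = - \frac{21}{\frac{7}{3} - \frac{E^{2}}{3}}$ ($A{\left(u,E \right)} = - \frac{21}{\frac{7}{3} - \frac{E E}{3}} = - \frac{21}{\frac{7}{3} - \frac{E^{2}}{3}}$)
$l = 708$ ($l = 2 + \left(-127 + 833\right) = 2 + 706 = 708$)
$\left(-2377 - 2395\right) \left(l + A{\left(15,9 \right)}\right) = \left(-2377 - 2395\right) \left(708 + \frac{63}{-7 + 9^{2}}\right) = - 4772 \left(708 + \frac{63}{-7 + 81}\right) = - 4772 \left(708 + \frac{63}{74}\right) = \left(-4772\right) \frac{52455}{74} = - \frac{125157630}{37}$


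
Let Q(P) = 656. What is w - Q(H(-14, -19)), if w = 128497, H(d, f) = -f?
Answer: 127841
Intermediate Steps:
w - Q(H(-14, -19)) = 128497 - 1*656 = 128497 - 656 = 127841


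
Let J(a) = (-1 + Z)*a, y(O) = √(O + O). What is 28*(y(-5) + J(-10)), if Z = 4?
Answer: -840 + 28*I*√10 ≈ -840.0 + 88.544*I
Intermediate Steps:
y(O) = √2*√O (y(O) = √(2*O) = √2*√O)
J(a) = 3*a (J(a) = (-1 + 4)*a = 3*a)
28*(y(-5) + J(-10)) = 28*(√2*√(-5) + 3*(-10)) = 28*(√2*(I*√5) - 30) = 28*(I*√10 - 30) = 28*(-30 + I*√10) = -840 + 28*I*√10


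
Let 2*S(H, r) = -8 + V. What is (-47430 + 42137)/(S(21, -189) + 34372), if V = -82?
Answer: -5293/34327 ≈ -0.15419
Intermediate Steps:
S(H, r) = -45 (S(H, r) = (-8 - 82)/2 = (1/2)*(-90) = -45)
(-47430 + 42137)/(S(21, -189) + 34372) = (-47430 + 42137)/(-45 + 34372) = -5293/34327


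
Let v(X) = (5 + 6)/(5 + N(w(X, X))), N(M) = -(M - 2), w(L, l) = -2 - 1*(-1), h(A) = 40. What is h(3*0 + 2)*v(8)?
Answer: 55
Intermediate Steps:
w(L, l) = -1 (w(L, l) = -2 + 1 = -1)
N(M) = 2 - M (N(M) = -(-2 + M) = 2 - M)
v(X) = 11/8 (v(X) = (5 + 6)/(5 + (2 - 1*(-1))) = 11/(5 + (2 + 1)) = 11/(5 + 3) = 11/8)
h(3*0 + 2)*v(8) = 40*(11/8) = 55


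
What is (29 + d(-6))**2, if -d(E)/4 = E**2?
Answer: 13225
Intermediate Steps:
d(E) = -4*E**2
(29 + d(-6))**2 = (29 - 4*(-6)**2)**2 = (29 - 4*36)**2 = (29 - 144)**2 = (-115)**2 = 13225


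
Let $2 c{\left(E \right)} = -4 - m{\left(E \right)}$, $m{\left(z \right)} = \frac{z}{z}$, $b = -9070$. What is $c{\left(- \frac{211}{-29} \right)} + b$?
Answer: $- \frac{18145}{2} \approx -9072.5$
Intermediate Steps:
$m{\left(z \right)} = 1$
$c{\left(E \right)} = - \frac{5}{2}$ ($c{\left(E \right)} = \frac{-4 - 1}{2} = \frac{1}{2} \left(-5\right) = - \frac{5}{2}$)
$c{\left(- \frac{211}{-29} \right)} + b = - \frac{5}{2} - 9070 = - \frac{18145}{2}$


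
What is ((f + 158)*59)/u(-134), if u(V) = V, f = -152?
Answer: -177/67 ≈ -2.6418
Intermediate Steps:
((f + 158)*59)/u(-134) = ((-152 + 158)*59)/(-134) = (6*59)*(-1/134) = 354*(-1/134) = -177/67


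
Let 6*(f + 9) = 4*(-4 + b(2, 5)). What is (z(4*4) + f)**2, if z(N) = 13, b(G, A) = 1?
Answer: 4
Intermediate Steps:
f = -11 (f = -9 + (4*(-4 + 1))/6 = -9 + (4*(-3))/6 = -9 + (1/6)*(-12) = -9 - 2 = -11)
(z(4*4) + f)**2 = (13 - 11)**2 = 2**2 = 4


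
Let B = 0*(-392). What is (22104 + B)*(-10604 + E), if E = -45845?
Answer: -1247748696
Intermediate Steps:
B = 0
(22104 + B)*(-10604 + E) = (22104 + 0)*(-10604 - 45845) = 22104*(-56449) = -1247748696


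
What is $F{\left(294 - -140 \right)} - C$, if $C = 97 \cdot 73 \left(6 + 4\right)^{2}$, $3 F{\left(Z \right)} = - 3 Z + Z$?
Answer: $- \frac{2125168}{3} \approx -7.0839 \cdot 10^{5}$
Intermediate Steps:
$F{\left(Z \right)} = - \frac{2 Z}{3}$ ($F{\left(Z \right)} = \frac{- 3 Z + Z}{3} = \frac{\left(-2\right) Z}{3} = - \frac{2 Z}{3}$)
$C = 708100$ ($C = 7081 \cdot 10^{2} = 7081 \cdot 100 = 708100$)
$F{\left(294 - -140 \right)} - C = - \frac{2 \left(294 - -140\right)}{3} - 708100 = - \frac{2 \left(294 + 140\right)}{3} - 708100 = \left(- \frac{2}{3}\right) 434 - 708100 = - \frac{868}{3} - 708100 = - \frac{2125168}{3}$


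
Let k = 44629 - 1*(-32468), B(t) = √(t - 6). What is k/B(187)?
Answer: 77097*√181/181 ≈ 5730.6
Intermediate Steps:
B(t) = √(-6 + t)
k = 77097 (k = 44629 + 32468 = 77097)
k/B(187) = 77097/(√(-6 + 187)) = 77097/(√181) = 77097*(√181/181) = 77097*√181/181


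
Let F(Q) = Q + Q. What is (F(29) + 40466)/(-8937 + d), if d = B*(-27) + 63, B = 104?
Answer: -614/177 ≈ -3.4689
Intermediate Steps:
F(Q) = 2*Q
d = -2745 (d = 104*(-27) + 63 = -2808 + 63 = -2745)
(F(29) + 40466)/(-8937 + d) = (2*29 + 40466)/(-8937 - 2745) = (58 + 40466)/(-11682) = 40524*(-1/11682) = -614/177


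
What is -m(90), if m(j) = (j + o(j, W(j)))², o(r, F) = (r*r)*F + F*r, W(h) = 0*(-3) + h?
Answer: -543449096100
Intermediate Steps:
W(h) = h (W(h) = 0 + h = h)
o(r, F) = F*r + F*r² (o(r, F) = r²*F + F*r = F*r² + F*r = F*r + F*r²)
m(j) = (j + j²*(1 + j))² (m(j) = (j + j*j*(1 + j))² = (j + j²*(1 + j))²)
-m(90) = -90²*(1 + 90*(1 + 90))² = -8100*(1 + 90*91)² = -8100*(1 + 8190)² = -8100*8191² = -8100*67092481 = -1*543449096100 = -543449096100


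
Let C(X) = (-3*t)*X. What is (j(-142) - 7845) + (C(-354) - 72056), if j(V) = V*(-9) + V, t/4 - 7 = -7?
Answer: -78765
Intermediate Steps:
t = 0 (t = 28 + 4*(-7) = 28 - 28 = 0)
j(V) = -8*V (j(V) = -9*V + V = -8*V)
C(X) = 0 (C(X) = (-3*0)*X = 0*X = 0)
(j(-142) - 7845) + (C(-354) - 72056) = (-8*(-142) - 7845) + (0 - 72056) = (1136 - 7845) - 72056 = -6709 - 72056 = -78765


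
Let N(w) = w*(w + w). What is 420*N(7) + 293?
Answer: 41453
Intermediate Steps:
N(w) = 2*w² (N(w) = w*(2*w) = 2*w²)
420*N(7) + 293 = 420*(2*7²) + 293 = 420*(2*49) + 293 = 420*98 + 293 = 41160 + 293 = 41453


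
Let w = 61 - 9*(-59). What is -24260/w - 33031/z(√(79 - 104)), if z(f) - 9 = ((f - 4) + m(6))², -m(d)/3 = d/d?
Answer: -197646689/886372 - 2312170*I/5989 ≈ -222.98 - 386.07*I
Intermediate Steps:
m(d) = -3 (m(d) = -3*d/d = -3*1 = -3)
z(f) = 9 + (-7 + f)² (z(f) = 9 + ((f - 4) - 3)² = 9 + ((-4 + f) - 3)² = 9 + (-7 + f)²)
w = 592 (w = 61 + 531 = 592)
-24260/w - 33031/z(√(79 - 104)) = -24260/592 - 33031/(9 + (-7 + √(79 - 104))²) = -24260*1/592 - 33031/(9 + (-7 + √(-25))²) = -6065/148 - 33031/(9 + (-7 + 5*I)²)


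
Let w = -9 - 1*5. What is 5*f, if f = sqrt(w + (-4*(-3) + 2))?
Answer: 0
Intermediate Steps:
w = -14 (w = -9 - 5 = -14)
f = 0 (f = sqrt(-14 + (-4*(-3) + 2)) = sqrt(-14 + (12 + 2)) = sqrt(-14 + 14) = sqrt(0) = 0)
5*f = 5*0 = 0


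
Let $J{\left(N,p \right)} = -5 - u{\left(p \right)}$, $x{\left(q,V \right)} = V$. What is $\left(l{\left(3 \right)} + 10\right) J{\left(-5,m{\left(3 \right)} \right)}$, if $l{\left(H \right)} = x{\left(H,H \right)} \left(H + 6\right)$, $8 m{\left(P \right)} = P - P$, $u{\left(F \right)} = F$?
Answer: $-185$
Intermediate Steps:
$m{\left(P \right)} = 0$ ($m{\left(P \right)} = \frac{P - P}{8} = \frac{1}{8} \cdot 0 = 0$)
$l{\left(H \right)} = H \left(6 + H\right)$ ($l{\left(H \right)} = H \left(H + 6\right) = H \left(6 + H\right)$)
$J{\left(N,p \right)} = -5 - p$
$\left(l{\left(3 \right)} + 10\right) J{\left(-5,m{\left(3 \right)} \right)} = \left(3 \left(6 + 3\right) + 10\right) \left(-5 - 0\right) = \left(3 \cdot 9 + 10\right) \left(-5 + 0\right) = \left(27 + 10\right) \left(-5\right) = 37 \left(-5\right) = -185$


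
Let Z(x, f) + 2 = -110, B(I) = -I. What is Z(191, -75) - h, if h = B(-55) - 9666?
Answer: 9499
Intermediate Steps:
Z(x, f) = -112 (Z(x, f) = -2 - 110 = -112)
h = -9611 (h = -1*(-55) - 9666 = 55 - 9666 = -9611)
Z(191, -75) - h = -112 - 1*(-9611) = -112 + 9611 = 9499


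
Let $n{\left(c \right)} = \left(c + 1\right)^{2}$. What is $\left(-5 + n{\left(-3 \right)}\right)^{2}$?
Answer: $1$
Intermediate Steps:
$n{\left(c \right)} = \left(1 + c\right)^{2}$
$\left(-5 + n{\left(-3 \right)}\right)^{2} = \left(-5 + \left(1 - 3\right)^{2}\right)^{2} = \left(-5 + \left(-2\right)^{2}\right)^{2} = \left(-5 + 4\right)^{2} = \left(-1\right)^{2} = 1$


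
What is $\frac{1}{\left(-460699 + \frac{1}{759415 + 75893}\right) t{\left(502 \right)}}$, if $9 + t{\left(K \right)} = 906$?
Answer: $- \frac{278436}{115062842527009} \approx -2.4199 \cdot 10^{-9}$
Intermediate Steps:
$t{\left(K \right)} = 897$ ($t{\left(K \right)} = -9 + 906 = 897$)
$\frac{1}{\left(-460699 + \frac{1}{759415 + 75893}\right) t{\left(502 \right)}} = \frac{1}{\left(-460699 + \frac{1}{759415 + 75893}\right) 897} = \frac{1}{-460699 + \frac{1}{835308}} \cdot \frac{1}{897} = \frac{1}{- \frac{384825560291}{835308}} \cdot \frac{1}{897} = \left(- \frac{835308}{384825560291}\right) \frac{1}{897} = - \frac{278436}{115062842527009}$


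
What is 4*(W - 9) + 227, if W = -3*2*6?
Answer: 47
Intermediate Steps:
W = -36 (W = -6*6 = -36)
4*(W - 9) + 227 = 4*(-36 - 9) + 227 = 4*(-45) + 227 = -180 + 227 = 47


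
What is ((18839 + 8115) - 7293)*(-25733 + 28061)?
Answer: 45770808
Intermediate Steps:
((18839 + 8115) - 7293)*(-25733 + 28061) = (26954 - 7293)*2328 = 19661*2328 = 45770808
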